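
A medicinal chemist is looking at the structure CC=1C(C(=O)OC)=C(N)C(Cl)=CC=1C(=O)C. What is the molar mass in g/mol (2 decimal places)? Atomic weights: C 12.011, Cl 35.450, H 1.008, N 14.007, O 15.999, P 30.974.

First, the molecular formula is C11H12ClNO3 (counting implicit H from valence).
  C: 11 × 12.011 = 132.121
  Cl: 1 × 35.450 = 35.450
  H: 12 × 1.008 = 12.096
  N: 1 × 14.007 = 14.007
  O: 3 × 15.999 = 47.997
Sum: 11×12.011 + 1×35.450 + 12×1.008 + 1×14.007 + 3×15.999 = 241.671 → 241.67 g/mol.

241.67 g/mol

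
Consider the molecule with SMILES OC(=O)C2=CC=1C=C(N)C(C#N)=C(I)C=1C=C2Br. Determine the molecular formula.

C12H6BrIN2O2

Walk through each heavy atom and fill implicit hydrogens from standard valence (C 4, N 3, O 2, S 2, halogen 1):
  atom 1: O, bond orders sum to 1 (valence 2) → 1 H
  atom 2: C, bond orders sum to 4 (valence 4) → 0 H
  atom 3: O, bond orders sum to 2 (valence 2) → 0 H
  atom 4: C, bond orders sum to 4 (valence 4) → 0 H
  atom 5: C, bond orders sum to 3 (valence 4) → 1 H
  atom 6: C, bond orders sum to 4 (valence 4) → 0 H
  atom 7: C, bond orders sum to 3 (valence 4) → 1 H
  atom 8: C, bond orders sum to 4 (valence 4) → 0 H
  atom 9: N, bond orders sum to 1 (valence 3) → 2 H
  atom 10: C, bond orders sum to 4 (valence 4) → 0 H
  atom 11: C, bond orders sum to 4 (valence 4) → 0 H
  atom 12: N, bond orders sum to 3 (valence 3) → 0 H
  atom 13: C, bond orders sum to 4 (valence 4) → 0 H
  atom 14: I (halogen, monovalent) → 0 H
  atom 15: C, bond orders sum to 4 (valence 4) → 0 H
  atom 16: C, bond orders sum to 3 (valence 4) → 1 H
  atom 17: C, bond orders sum to 4 (valence 4) → 0 H
  atom 18: Br (halogen, monovalent) → 0 H
Totals → C:12, H:6, Br:1, I:1, N:2, O:2.
In Hill order: C12H6BrIN2O2.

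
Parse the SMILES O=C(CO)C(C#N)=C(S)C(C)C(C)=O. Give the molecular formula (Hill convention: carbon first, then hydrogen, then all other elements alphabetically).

Walk through each heavy atom and fill implicit hydrogens from standard valence (C 4, N 3, O 2, S 2, halogen 1):
  atom 1: O, bond orders sum to 2 (valence 2) → 0 H
  atom 2: C, bond orders sum to 4 (valence 4) → 0 H
  atom 3: C, bond orders sum to 2 (valence 4) → 2 H
  atom 4: O, bond orders sum to 1 (valence 2) → 1 H
  atom 5: C, bond orders sum to 4 (valence 4) → 0 H
  atom 6: C, bond orders sum to 4 (valence 4) → 0 H
  atom 7: N, bond orders sum to 3 (valence 3) → 0 H
  atom 8: C, bond orders sum to 4 (valence 4) → 0 H
  atom 9: S, bond orders sum to 1 (valence 2) → 1 H
  atom 10: C, bond orders sum to 3 (valence 4) → 1 H
  atom 11: C, bond orders sum to 1 (valence 4) → 3 H
  atom 12: C, bond orders sum to 4 (valence 4) → 0 H
  atom 13: C, bond orders sum to 1 (valence 4) → 3 H
  atom 14: O, bond orders sum to 2 (valence 2) → 0 H
Totals → C:9, H:11, N:1, O:3, S:1.

C9H11NO3S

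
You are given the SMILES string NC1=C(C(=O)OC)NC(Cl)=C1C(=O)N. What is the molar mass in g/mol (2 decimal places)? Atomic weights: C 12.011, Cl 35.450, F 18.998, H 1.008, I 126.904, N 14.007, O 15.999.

217.61 g/mol

First, the molecular formula is C7H8ClN3O3 (counting implicit H from valence).
  C: 7 × 12.011 = 84.077
  Cl: 1 × 35.450 = 35.450
  H: 8 × 1.008 = 8.064
  N: 3 × 14.007 = 42.021
  O: 3 × 15.999 = 47.997
Sum: 7×12.011 + 1×35.450 + 8×1.008 + 3×14.007 + 3×15.999 = 217.609 → 217.61 g/mol.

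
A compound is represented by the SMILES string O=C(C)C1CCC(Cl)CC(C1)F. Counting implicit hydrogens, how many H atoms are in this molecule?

Walk through each heavy atom and fill implicit hydrogens from standard valence (C 4, N 3, O 2, S 2, halogen 1):
  atom 1: O, bond orders sum to 2 (valence 2) → 0 H
  atom 2: C, bond orders sum to 4 (valence 4) → 0 H
  atom 3: C, bond orders sum to 1 (valence 4) → 3 H
  atom 4: C, bond orders sum to 3 (valence 4) → 1 H
  atom 5: C, bond orders sum to 2 (valence 4) → 2 H
  atom 6: C, bond orders sum to 2 (valence 4) → 2 H
  atom 7: C, bond orders sum to 3 (valence 4) → 1 H
  atom 8: Cl (halogen, monovalent) → 0 H
  atom 9: C, bond orders sum to 2 (valence 4) → 2 H
  atom 10: C, bond orders sum to 3 (valence 4) → 1 H
  atom 11: C, bond orders sum to 2 (valence 4) → 2 H
  atom 12: F (halogen, monovalent) → 0 H
Total hydrogens: 14.

14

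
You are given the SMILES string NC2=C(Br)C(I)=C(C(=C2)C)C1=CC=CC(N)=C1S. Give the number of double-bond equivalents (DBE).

Degree of unsaturation = (number of rings) + (number of π bonds).
Ring closures in the SMILES: 2.
π bonds: 6 double bonds (each 1 DoU) → 6 DoU from unsaturation.
Total DoU = 2 + 6 = 8.

8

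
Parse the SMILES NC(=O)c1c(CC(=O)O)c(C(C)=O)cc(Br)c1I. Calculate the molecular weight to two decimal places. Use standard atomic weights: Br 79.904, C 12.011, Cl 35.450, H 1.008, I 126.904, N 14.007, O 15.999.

426.00 g/mol

First, the molecular formula is C11H9BrINO4 (counting implicit H from valence).
  Br: 1 × 79.904 = 79.904
  C: 11 × 12.011 = 132.121
  H: 9 × 1.008 = 9.072
  I: 1 × 126.904 = 126.904
  N: 1 × 14.007 = 14.007
  O: 4 × 15.999 = 63.996
Sum: 1×79.904 + 11×12.011 + 9×1.008 + 1×126.904 + 1×14.007 + 4×15.999 = 426.004 → 426.00 g/mol.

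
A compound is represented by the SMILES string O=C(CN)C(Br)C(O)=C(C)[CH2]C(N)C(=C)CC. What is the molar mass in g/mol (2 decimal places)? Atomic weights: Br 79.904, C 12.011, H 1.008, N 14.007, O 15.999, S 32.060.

305.22 g/mol

First, the molecular formula is C12H21BrN2O2 (counting implicit H from valence).
  Br: 1 × 79.904 = 79.904
  C: 12 × 12.011 = 144.132
  H: 21 × 1.008 = 21.168
  N: 2 × 14.007 = 28.014
  O: 2 × 15.999 = 31.998
Sum: 1×79.904 + 12×12.011 + 21×1.008 + 2×14.007 + 2×15.999 = 305.216 → 305.22 g/mol.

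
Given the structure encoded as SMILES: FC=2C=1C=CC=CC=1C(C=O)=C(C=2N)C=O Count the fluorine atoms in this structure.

Scan the SMILES for F atoms (remember two-letter symbols like Cl and Br are single atoms).
Fluorine count: 1.

1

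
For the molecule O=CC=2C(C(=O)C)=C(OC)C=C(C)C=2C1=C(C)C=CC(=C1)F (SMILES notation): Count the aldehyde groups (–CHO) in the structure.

1

The aldehyde motif appears at heavy-atom position 2 in the SMILES.
Other groups present: 1 ether, 1 ketone.
Aldehyde count: 1.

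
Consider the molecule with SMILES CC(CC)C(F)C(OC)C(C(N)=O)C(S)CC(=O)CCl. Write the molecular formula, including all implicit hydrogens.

C13H23ClFNO3S

Walk through each heavy atom and fill implicit hydrogens from standard valence (C 4, N 3, O 2, S 2, halogen 1):
  atom 1: C, bond orders sum to 1 (valence 4) → 3 H
  atom 2: C, bond orders sum to 3 (valence 4) → 1 H
  atom 3: C, bond orders sum to 2 (valence 4) → 2 H
  atom 4: C, bond orders sum to 1 (valence 4) → 3 H
  atom 5: C, bond orders sum to 3 (valence 4) → 1 H
  atom 6: F (halogen, monovalent) → 0 H
  atom 7: C, bond orders sum to 3 (valence 4) → 1 H
  atom 8: O, bond orders sum to 2 (valence 2) → 0 H
  atom 9: C, bond orders sum to 1 (valence 4) → 3 H
  atom 10: C, bond orders sum to 3 (valence 4) → 1 H
  atom 11: C, bond orders sum to 4 (valence 4) → 0 H
  atom 12: N, bond orders sum to 1 (valence 3) → 2 H
  atom 13: O, bond orders sum to 2 (valence 2) → 0 H
  atom 14: C, bond orders sum to 3 (valence 4) → 1 H
  atom 15: S, bond orders sum to 1 (valence 2) → 1 H
  atom 16: C, bond orders sum to 2 (valence 4) → 2 H
  atom 17: C, bond orders sum to 4 (valence 4) → 0 H
  atom 18: O, bond orders sum to 2 (valence 2) → 0 H
  atom 19: C, bond orders sum to 2 (valence 4) → 2 H
  atom 20: Cl (halogen, monovalent) → 0 H
Totals → C:13, H:23, Cl:1, F:1, N:1, O:3, S:1.
In Hill order: C13H23ClFNO3S.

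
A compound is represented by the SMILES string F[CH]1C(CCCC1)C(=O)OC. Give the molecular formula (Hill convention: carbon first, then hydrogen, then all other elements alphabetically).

Walk through each heavy atom and fill implicit hydrogens from standard valence (C 4, N 3, O 2, S 2, halogen 1):
  atom 1: F (halogen, monovalent) → 0 H
  atom 2: C with explicit H count 1
  atom 3: C, bond orders sum to 3 (valence 4) → 1 H
  atom 4: C, bond orders sum to 2 (valence 4) → 2 H
  atom 5: C, bond orders sum to 2 (valence 4) → 2 H
  atom 6: C, bond orders sum to 2 (valence 4) → 2 H
  atom 7: C, bond orders sum to 2 (valence 4) → 2 H
  atom 8: C, bond orders sum to 4 (valence 4) → 0 H
  atom 9: O, bond orders sum to 2 (valence 2) → 0 H
  atom 10: O, bond orders sum to 2 (valence 2) → 0 H
  atom 11: C, bond orders sum to 1 (valence 4) → 3 H
Totals → C:8, H:13, F:1, O:2.

C8H13FO2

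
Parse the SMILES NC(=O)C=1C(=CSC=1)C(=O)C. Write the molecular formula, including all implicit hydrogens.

Walk through each heavy atom and fill implicit hydrogens from standard valence (C 4, N 3, O 2, S 2, halogen 1):
  atom 1: N, bond orders sum to 1 (valence 3) → 2 H
  atom 2: C, bond orders sum to 4 (valence 4) → 0 H
  atom 3: O, bond orders sum to 2 (valence 2) → 0 H
  atom 4: C, bond orders sum to 4 (valence 4) → 0 H
  atom 5: C, bond orders sum to 4 (valence 4) → 0 H
  atom 6: C, bond orders sum to 3 (valence 4) → 1 H
  atom 7: S, bond orders sum to 2 (valence 2) → 0 H
  atom 8: C, bond orders sum to 3 (valence 4) → 1 H
  atom 9: C, bond orders sum to 4 (valence 4) → 0 H
  atom 10: O, bond orders sum to 2 (valence 2) → 0 H
  atom 11: C, bond orders sum to 1 (valence 4) → 3 H
Totals → C:7, H:7, N:1, O:2, S:1.

C7H7NO2S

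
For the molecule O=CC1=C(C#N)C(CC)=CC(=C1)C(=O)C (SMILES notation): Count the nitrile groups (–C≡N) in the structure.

The nitrile motif appears at heavy-atom position 5 in the SMILES.
Other groups present: 1 aldehyde, 1 ketone.
Nitrile count: 1.

1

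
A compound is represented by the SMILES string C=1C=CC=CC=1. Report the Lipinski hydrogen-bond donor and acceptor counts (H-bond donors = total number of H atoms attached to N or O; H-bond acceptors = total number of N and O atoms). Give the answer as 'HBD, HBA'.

Donors: find every N or O and count the H atoms it carries.
  (no N or O atoms present)
Lipinski HBD = 0.
Acceptors: N atoms = 0, O atoms = 0 → HBA = 0.

0, 0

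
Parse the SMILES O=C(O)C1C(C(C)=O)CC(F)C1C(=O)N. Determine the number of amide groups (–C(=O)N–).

1

The amide motif appears at heavy-atom position 13 in the SMILES.
Other groups present: 1 carboxylic acid, 1 ketone.
Amide count: 1.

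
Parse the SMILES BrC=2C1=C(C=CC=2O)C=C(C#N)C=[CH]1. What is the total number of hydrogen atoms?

6

Walk through each heavy atom and fill implicit hydrogens from standard valence (C 4, N 3, O 2, S 2, halogen 1):
  atom 1: Br (halogen, monovalent) → 0 H
  atom 2: C, bond orders sum to 4 (valence 4) → 0 H
  atom 3: C, bond orders sum to 4 (valence 4) → 0 H
  atom 4: C, bond orders sum to 4 (valence 4) → 0 H
  atom 5: C, bond orders sum to 3 (valence 4) → 1 H
  atom 6: C, bond orders sum to 3 (valence 4) → 1 H
  atom 7: C, bond orders sum to 4 (valence 4) → 0 H
  atom 8: O, bond orders sum to 1 (valence 2) → 1 H
  atom 9: C, bond orders sum to 3 (valence 4) → 1 H
  atom 10: C, bond orders sum to 4 (valence 4) → 0 H
  atom 11: C, bond orders sum to 4 (valence 4) → 0 H
  atom 12: N, bond orders sum to 3 (valence 3) → 0 H
  atom 13: C, bond orders sum to 3 (valence 4) → 1 H
  atom 14: C with explicit H count 1
Total hydrogens: 6.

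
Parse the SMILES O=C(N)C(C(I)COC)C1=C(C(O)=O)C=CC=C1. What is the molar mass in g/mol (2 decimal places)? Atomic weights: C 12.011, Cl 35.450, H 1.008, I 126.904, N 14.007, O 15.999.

363.15 g/mol

First, the molecular formula is C12H14INO4 (counting implicit H from valence).
  C: 12 × 12.011 = 144.132
  H: 14 × 1.008 = 14.112
  I: 1 × 126.904 = 126.904
  N: 1 × 14.007 = 14.007
  O: 4 × 15.999 = 63.996
Sum: 12×12.011 + 14×1.008 + 1×126.904 + 1×14.007 + 4×15.999 = 363.151 → 363.15 g/mol.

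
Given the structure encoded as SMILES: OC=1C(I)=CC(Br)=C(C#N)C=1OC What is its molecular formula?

C8H5BrINO2

Walk through each heavy atom and fill implicit hydrogens from standard valence (C 4, N 3, O 2, S 2, halogen 1):
  atom 1: O, bond orders sum to 1 (valence 2) → 1 H
  atom 2: C, bond orders sum to 4 (valence 4) → 0 H
  atom 3: C, bond orders sum to 4 (valence 4) → 0 H
  atom 4: I (halogen, monovalent) → 0 H
  atom 5: C, bond orders sum to 3 (valence 4) → 1 H
  atom 6: C, bond orders sum to 4 (valence 4) → 0 H
  atom 7: Br (halogen, monovalent) → 0 H
  atom 8: C, bond orders sum to 4 (valence 4) → 0 H
  atom 9: C, bond orders sum to 4 (valence 4) → 0 H
  atom 10: N, bond orders sum to 3 (valence 3) → 0 H
  atom 11: C, bond orders sum to 4 (valence 4) → 0 H
  atom 12: O, bond orders sum to 2 (valence 2) → 0 H
  atom 13: C, bond orders sum to 1 (valence 4) → 3 H
Totals → C:8, H:5, Br:1, I:1, N:1, O:2.
In Hill order: C8H5BrINO2.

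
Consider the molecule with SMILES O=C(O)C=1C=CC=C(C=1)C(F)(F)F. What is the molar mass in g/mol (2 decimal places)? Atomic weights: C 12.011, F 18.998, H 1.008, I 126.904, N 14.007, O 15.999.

190.12 g/mol

First, the molecular formula is C8H5F3O2 (counting implicit H from valence).
  C: 8 × 12.011 = 96.088
  F: 3 × 18.998 = 56.994
  H: 5 × 1.008 = 5.040
  O: 2 × 15.999 = 31.998
Sum: 8×12.011 + 3×18.998 + 5×1.008 + 2×15.999 = 190.120 → 190.12 g/mol.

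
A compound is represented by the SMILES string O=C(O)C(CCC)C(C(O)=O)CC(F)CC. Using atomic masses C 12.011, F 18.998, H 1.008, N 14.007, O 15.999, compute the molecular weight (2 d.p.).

234.27 g/mol

First, the molecular formula is C11H19FO4 (counting implicit H from valence).
  C: 11 × 12.011 = 132.121
  F: 1 × 18.998 = 18.998
  H: 19 × 1.008 = 19.152
  O: 4 × 15.999 = 63.996
Sum: 11×12.011 + 1×18.998 + 19×1.008 + 4×15.999 = 234.267 → 234.27 g/mol.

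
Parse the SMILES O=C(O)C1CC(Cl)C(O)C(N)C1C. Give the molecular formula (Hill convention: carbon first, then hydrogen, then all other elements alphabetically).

Walk through each heavy atom and fill implicit hydrogens from standard valence (C 4, N 3, O 2, S 2, halogen 1):
  atom 1: O, bond orders sum to 2 (valence 2) → 0 H
  atom 2: C, bond orders sum to 4 (valence 4) → 0 H
  atom 3: O, bond orders sum to 1 (valence 2) → 1 H
  atom 4: C, bond orders sum to 3 (valence 4) → 1 H
  atom 5: C, bond orders sum to 2 (valence 4) → 2 H
  atom 6: C, bond orders sum to 3 (valence 4) → 1 H
  atom 7: Cl (halogen, monovalent) → 0 H
  atom 8: C, bond orders sum to 3 (valence 4) → 1 H
  atom 9: O, bond orders sum to 1 (valence 2) → 1 H
  atom 10: C, bond orders sum to 3 (valence 4) → 1 H
  atom 11: N, bond orders sum to 1 (valence 3) → 2 H
  atom 12: C, bond orders sum to 3 (valence 4) → 1 H
  atom 13: C, bond orders sum to 1 (valence 4) → 3 H
Totals → C:8, H:14, Cl:1, N:1, O:3.
In Hill order: C8H14ClNO3.

C8H14ClNO3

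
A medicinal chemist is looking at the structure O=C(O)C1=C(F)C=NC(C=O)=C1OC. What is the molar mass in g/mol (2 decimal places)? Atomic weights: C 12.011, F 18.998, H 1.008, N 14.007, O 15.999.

199.14 g/mol

First, the molecular formula is C8H6FNO4 (counting implicit H from valence).
  C: 8 × 12.011 = 96.088
  F: 1 × 18.998 = 18.998
  H: 6 × 1.008 = 6.048
  N: 1 × 14.007 = 14.007
  O: 4 × 15.999 = 63.996
Sum: 8×12.011 + 1×18.998 + 6×1.008 + 1×14.007 + 4×15.999 = 199.137 → 199.14 g/mol.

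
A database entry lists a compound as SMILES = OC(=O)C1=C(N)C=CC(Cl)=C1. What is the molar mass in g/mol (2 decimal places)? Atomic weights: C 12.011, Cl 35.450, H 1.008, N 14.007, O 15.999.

First, the molecular formula is C7H6ClNO2 (counting implicit H from valence).
  C: 7 × 12.011 = 84.077
  Cl: 1 × 35.450 = 35.450
  H: 6 × 1.008 = 6.048
  N: 1 × 14.007 = 14.007
  O: 2 × 15.999 = 31.998
Sum: 7×12.011 + 1×35.450 + 6×1.008 + 1×14.007 + 2×15.999 = 171.580 → 171.58 g/mol.

171.58 g/mol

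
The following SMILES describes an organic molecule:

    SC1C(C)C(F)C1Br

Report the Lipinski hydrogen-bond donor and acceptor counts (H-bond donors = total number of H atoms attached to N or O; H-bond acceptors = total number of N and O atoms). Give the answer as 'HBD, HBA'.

0, 0

Donors: find every N or O and count the H atoms it carries.
  (no N or O atoms present)
Lipinski HBD = 0.
Acceptors: N atoms = 0, O atoms = 0 → HBA = 0.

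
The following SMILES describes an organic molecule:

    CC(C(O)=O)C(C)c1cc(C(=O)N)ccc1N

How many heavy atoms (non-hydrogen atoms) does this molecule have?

17

Every atom symbol written in the SMILES (organic subset) is one heavy atom; implicit H are not written.
Heavy atoms by element → C:12, N:2, O:3.
Total: 17.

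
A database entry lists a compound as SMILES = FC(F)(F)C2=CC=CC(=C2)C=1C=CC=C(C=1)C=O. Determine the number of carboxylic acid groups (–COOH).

0

Scan the SMILES for the carboxylic acid motif — none present.
Groups that are present: 1 aldehyde.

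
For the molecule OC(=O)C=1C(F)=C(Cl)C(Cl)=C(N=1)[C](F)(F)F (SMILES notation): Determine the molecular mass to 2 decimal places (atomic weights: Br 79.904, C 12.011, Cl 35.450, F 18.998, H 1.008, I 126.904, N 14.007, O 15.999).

First, the molecular formula is C7HCl2F4NO2 (counting implicit H from valence).
  C: 7 × 12.011 = 84.077
  Cl: 2 × 35.450 = 70.900
  F: 4 × 18.998 = 75.992
  H: 1 × 1.008 = 1.008
  N: 1 × 14.007 = 14.007
  O: 2 × 15.999 = 31.998
Sum: 7×12.011 + 2×35.450 + 4×18.998 + 1×1.008 + 1×14.007 + 2×15.999 = 277.982 → 277.98 g/mol.

277.98 g/mol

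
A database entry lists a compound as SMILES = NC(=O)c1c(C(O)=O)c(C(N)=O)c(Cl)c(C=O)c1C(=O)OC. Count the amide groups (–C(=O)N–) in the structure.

2

The amide motif appears at heavy-atom positions 2, 10 in the SMILES.
Other groups present: 1 aldehyde, 1 carboxylic acid, 1 ester.
Amide count: 2.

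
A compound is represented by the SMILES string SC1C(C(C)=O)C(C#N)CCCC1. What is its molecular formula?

C10H15NOS

Walk through each heavy atom and fill implicit hydrogens from standard valence (C 4, N 3, O 2, S 2, halogen 1):
  atom 1: S, bond orders sum to 1 (valence 2) → 1 H
  atom 2: C, bond orders sum to 3 (valence 4) → 1 H
  atom 3: C, bond orders sum to 3 (valence 4) → 1 H
  atom 4: C, bond orders sum to 4 (valence 4) → 0 H
  atom 5: C, bond orders sum to 1 (valence 4) → 3 H
  atom 6: O, bond orders sum to 2 (valence 2) → 0 H
  atom 7: C, bond orders sum to 3 (valence 4) → 1 H
  atom 8: C, bond orders sum to 4 (valence 4) → 0 H
  atom 9: N, bond orders sum to 3 (valence 3) → 0 H
  atom 10: C, bond orders sum to 2 (valence 4) → 2 H
  atom 11: C, bond orders sum to 2 (valence 4) → 2 H
  atom 12: C, bond orders sum to 2 (valence 4) → 2 H
  atom 13: C, bond orders sum to 2 (valence 4) → 2 H
Totals → C:10, H:15, N:1, O:1, S:1.
In Hill order: C10H15NOS.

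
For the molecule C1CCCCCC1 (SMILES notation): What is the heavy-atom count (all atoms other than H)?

7

Every atom symbol written in the SMILES (organic subset) is one heavy atom; implicit H are not written.
Heavy atoms by element → C:7.
Total: 7.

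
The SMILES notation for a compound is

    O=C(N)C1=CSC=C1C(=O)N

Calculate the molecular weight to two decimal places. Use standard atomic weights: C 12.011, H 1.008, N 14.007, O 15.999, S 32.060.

170.19 g/mol

First, the molecular formula is C6H6N2O2S (counting implicit H from valence).
  C: 6 × 12.011 = 72.066
  H: 6 × 1.008 = 6.048
  N: 2 × 14.007 = 28.014
  O: 2 × 15.999 = 31.998
  S: 1 × 32.060 = 32.060
Sum: 6×12.011 + 6×1.008 + 2×14.007 + 2×15.999 + 1×32.060 = 170.186 → 170.19 g/mol.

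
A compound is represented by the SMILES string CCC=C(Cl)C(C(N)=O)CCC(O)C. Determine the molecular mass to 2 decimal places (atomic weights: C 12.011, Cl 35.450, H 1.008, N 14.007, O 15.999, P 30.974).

219.71 g/mol

First, the molecular formula is C10H18ClNO2 (counting implicit H from valence).
  C: 10 × 12.011 = 120.110
  Cl: 1 × 35.450 = 35.450
  H: 18 × 1.008 = 18.144
  N: 1 × 14.007 = 14.007
  O: 2 × 15.999 = 31.998
Sum: 10×12.011 + 1×35.450 + 18×1.008 + 1×14.007 + 2×15.999 = 219.709 → 219.71 g/mol.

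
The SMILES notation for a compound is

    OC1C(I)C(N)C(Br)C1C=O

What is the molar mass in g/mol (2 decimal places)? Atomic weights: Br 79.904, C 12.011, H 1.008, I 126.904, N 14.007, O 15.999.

333.95 g/mol

First, the molecular formula is C6H9BrINO2 (counting implicit H from valence).
  Br: 1 × 79.904 = 79.904
  C: 6 × 12.011 = 72.066
  H: 9 × 1.008 = 9.072
  I: 1 × 126.904 = 126.904
  N: 1 × 14.007 = 14.007
  O: 2 × 15.999 = 31.998
Sum: 1×79.904 + 6×12.011 + 9×1.008 + 1×126.904 + 1×14.007 + 2×15.999 = 333.951 → 333.95 g/mol.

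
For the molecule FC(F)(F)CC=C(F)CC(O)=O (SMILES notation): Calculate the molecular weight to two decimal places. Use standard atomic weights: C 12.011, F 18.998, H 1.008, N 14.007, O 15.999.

186.10 g/mol

First, the molecular formula is C6H6F4O2 (counting implicit H from valence).
  C: 6 × 12.011 = 72.066
  F: 4 × 18.998 = 75.992
  H: 6 × 1.008 = 6.048
  O: 2 × 15.999 = 31.998
Sum: 6×12.011 + 4×18.998 + 6×1.008 + 2×15.999 = 186.104 → 186.10 g/mol.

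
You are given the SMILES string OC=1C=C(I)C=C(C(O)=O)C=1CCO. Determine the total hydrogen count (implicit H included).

Walk through each heavy atom and fill implicit hydrogens from standard valence (C 4, N 3, O 2, S 2, halogen 1):
  atom 1: O, bond orders sum to 1 (valence 2) → 1 H
  atom 2: C, bond orders sum to 4 (valence 4) → 0 H
  atom 3: C, bond orders sum to 3 (valence 4) → 1 H
  atom 4: C, bond orders sum to 4 (valence 4) → 0 H
  atom 5: I (halogen, monovalent) → 0 H
  atom 6: C, bond orders sum to 3 (valence 4) → 1 H
  atom 7: C, bond orders sum to 4 (valence 4) → 0 H
  atom 8: C, bond orders sum to 4 (valence 4) → 0 H
  atom 9: O, bond orders sum to 1 (valence 2) → 1 H
  atom 10: O, bond orders sum to 2 (valence 2) → 0 H
  atom 11: C, bond orders sum to 4 (valence 4) → 0 H
  atom 12: C, bond orders sum to 2 (valence 4) → 2 H
  atom 13: C, bond orders sum to 2 (valence 4) → 2 H
  atom 14: O, bond orders sum to 1 (valence 2) → 1 H
Total hydrogens: 9.

9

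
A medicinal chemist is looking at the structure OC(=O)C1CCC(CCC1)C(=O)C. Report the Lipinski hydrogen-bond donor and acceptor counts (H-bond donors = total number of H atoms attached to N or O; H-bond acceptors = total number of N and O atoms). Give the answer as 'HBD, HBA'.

1, 3

Donors: find every N or O and count the H atoms it carries.
  atom 1 (O): bond orders sum to 1 → 1 H
  atom 3 (O): bond orders sum to 2 → 0 H
  atom 12 (O): bond orders sum to 2 → 0 H
Lipinski HBD = 1.
Acceptors: N atoms = 0, O atoms = 3 → HBA = 3.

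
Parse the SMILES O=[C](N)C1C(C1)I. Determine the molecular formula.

C4H6INO

Walk through each heavy atom and fill implicit hydrogens from standard valence (C 4, N 3, O 2, S 2, halogen 1):
  atom 1: O, bond orders sum to 2 (valence 2) → 0 H
  atom 2: C with explicit H count 0
  atom 3: N, bond orders sum to 1 (valence 3) → 2 H
  atom 4: C, bond orders sum to 3 (valence 4) → 1 H
  atom 5: C, bond orders sum to 3 (valence 4) → 1 H
  atom 6: C, bond orders sum to 2 (valence 4) → 2 H
  atom 7: I (halogen, monovalent) → 0 H
Totals → C:4, H:6, I:1, N:1, O:1.
In Hill order: C4H6INO.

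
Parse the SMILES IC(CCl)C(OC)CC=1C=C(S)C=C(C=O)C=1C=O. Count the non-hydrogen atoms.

Every atom symbol written in the SMILES (organic subset) is one heavy atom; implicit H are not written.
Heavy atoms by element → C:13, Cl:1, I:1, O:3, S:1.
Total: 19.

19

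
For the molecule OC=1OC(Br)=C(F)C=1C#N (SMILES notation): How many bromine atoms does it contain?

Scan the SMILES for Br atoms (remember two-letter symbols like Cl and Br are single atoms).
Bromine count: 1.

1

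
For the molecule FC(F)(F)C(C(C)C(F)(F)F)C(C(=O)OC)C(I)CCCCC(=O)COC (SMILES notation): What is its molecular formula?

C16H23F6IO4

Walk through each heavy atom and fill implicit hydrogens from standard valence (C 4, N 3, O 2, S 2, halogen 1):
  atom 1: F (halogen, monovalent) → 0 H
  atom 2: C, bond orders sum to 4 (valence 4) → 0 H
  atom 3: F (halogen, monovalent) → 0 H
  atom 4: F (halogen, monovalent) → 0 H
  atom 5: C, bond orders sum to 3 (valence 4) → 1 H
  atom 6: C, bond orders sum to 3 (valence 4) → 1 H
  atom 7: C, bond orders sum to 1 (valence 4) → 3 H
  atom 8: C, bond orders sum to 4 (valence 4) → 0 H
  atom 9: F (halogen, monovalent) → 0 H
  atom 10: F (halogen, monovalent) → 0 H
  atom 11: F (halogen, monovalent) → 0 H
  atom 12: C, bond orders sum to 3 (valence 4) → 1 H
  atom 13: C, bond orders sum to 4 (valence 4) → 0 H
  atom 14: O, bond orders sum to 2 (valence 2) → 0 H
  atom 15: O, bond orders sum to 2 (valence 2) → 0 H
  atom 16: C, bond orders sum to 1 (valence 4) → 3 H
  atom 17: C, bond orders sum to 3 (valence 4) → 1 H
  atom 18: I (halogen, monovalent) → 0 H
  atom 19: C, bond orders sum to 2 (valence 4) → 2 H
  atom 20: C, bond orders sum to 2 (valence 4) → 2 H
  atom 21: C, bond orders sum to 2 (valence 4) → 2 H
  atom 22: C, bond orders sum to 2 (valence 4) → 2 H
  atom 23: C, bond orders sum to 4 (valence 4) → 0 H
  atom 24: O, bond orders sum to 2 (valence 2) → 0 H
  atom 25: C, bond orders sum to 2 (valence 4) → 2 H
  atom 26: O, bond orders sum to 2 (valence 2) → 0 H
  atom 27: C, bond orders sum to 1 (valence 4) → 3 H
Totals → C:16, H:23, F:6, I:1, O:4.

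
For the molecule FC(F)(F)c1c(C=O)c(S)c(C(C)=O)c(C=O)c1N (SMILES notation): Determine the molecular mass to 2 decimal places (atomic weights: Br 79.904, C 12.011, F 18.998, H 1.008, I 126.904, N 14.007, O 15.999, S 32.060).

291.24 g/mol

First, the molecular formula is C11H8F3NO3S (counting implicit H from valence).
  C: 11 × 12.011 = 132.121
  F: 3 × 18.998 = 56.994
  H: 8 × 1.008 = 8.064
  N: 1 × 14.007 = 14.007
  O: 3 × 15.999 = 47.997
  S: 1 × 32.060 = 32.060
Sum: 11×12.011 + 3×18.998 + 8×1.008 + 1×14.007 + 3×15.999 + 1×32.060 = 291.243 → 291.24 g/mol.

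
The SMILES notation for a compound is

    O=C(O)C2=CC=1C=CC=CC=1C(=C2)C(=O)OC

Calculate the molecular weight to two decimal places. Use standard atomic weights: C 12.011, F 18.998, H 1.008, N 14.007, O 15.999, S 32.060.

First, the molecular formula is C13H10O4 (counting implicit H from valence).
  C: 13 × 12.011 = 156.143
  H: 10 × 1.008 = 10.080
  O: 4 × 15.999 = 63.996
Sum: 13×12.011 + 10×1.008 + 4×15.999 = 230.219 → 230.22 g/mol.

230.22 g/mol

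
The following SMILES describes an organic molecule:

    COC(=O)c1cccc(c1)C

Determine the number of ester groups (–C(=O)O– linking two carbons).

The ester motif appears at heavy-atom position 3 in the SMILES.
Ester count: 1.

1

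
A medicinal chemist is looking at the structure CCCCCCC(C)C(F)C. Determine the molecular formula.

C10H21F

Walk through each heavy atom and fill implicit hydrogens from standard valence (C 4, N 3, O 2, S 2, halogen 1):
  atom 1: C, bond orders sum to 1 (valence 4) → 3 H
  atom 2: C, bond orders sum to 2 (valence 4) → 2 H
  atom 3: C, bond orders sum to 2 (valence 4) → 2 H
  atom 4: C, bond orders sum to 2 (valence 4) → 2 H
  atom 5: C, bond orders sum to 2 (valence 4) → 2 H
  atom 6: C, bond orders sum to 2 (valence 4) → 2 H
  atom 7: C, bond orders sum to 3 (valence 4) → 1 H
  atom 8: C, bond orders sum to 1 (valence 4) → 3 H
  atom 9: C, bond orders sum to 3 (valence 4) → 1 H
  atom 10: F (halogen, monovalent) → 0 H
  atom 11: C, bond orders sum to 1 (valence 4) → 3 H
Totals → C:10, H:21, F:1.
In Hill order: C10H21F.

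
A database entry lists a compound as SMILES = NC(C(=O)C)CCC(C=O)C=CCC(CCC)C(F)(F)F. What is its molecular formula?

Walk through each heavy atom and fill implicit hydrogens from standard valence (C 4, N 3, O 2, S 2, halogen 1):
  atom 1: N, bond orders sum to 1 (valence 3) → 2 H
  atom 2: C, bond orders sum to 3 (valence 4) → 1 H
  atom 3: C, bond orders sum to 4 (valence 4) → 0 H
  atom 4: O, bond orders sum to 2 (valence 2) → 0 H
  atom 5: C, bond orders sum to 1 (valence 4) → 3 H
  atom 6: C, bond orders sum to 2 (valence 4) → 2 H
  atom 7: C, bond orders sum to 2 (valence 4) → 2 H
  atom 8: C, bond orders sum to 3 (valence 4) → 1 H
  atom 9: C, bond orders sum to 3 (valence 4) → 1 H
  atom 10: O, bond orders sum to 2 (valence 2) → 0 H
  atom 11: C, bond orders sum to 3 (valence 4) → 1 H
  atom 12: C, bond orders sum to 3 (valence 4) → 1 H
  atom 13: C, bond orders sum to 2 (valence 4) → 2 H
  atom 14: C, bond orders sum to 3 (valence 4) → 1 H
  atom 15: C, bond orders sum to 2 (valence 4) → 2 H
  atom 16: C, bond orders sum to 2 (valence 4) → 2 H
  atom 17: C, bond orders sum to 1 (valence 4) → 3 H
  atom 18: C, bond orders sum to 4 (valence 4) → 0 H
  atom 19: F (halogen, monovalent) → 0 H
  atom 20: F (halogen, monovalent) → 0 H
  atom 21: F (halogen, monovalent) → 0 H
Totals → C:15, H:24, F:3, N:1, O:2.
In Hill order: C15H24F3NO2.

C15H24F3NO2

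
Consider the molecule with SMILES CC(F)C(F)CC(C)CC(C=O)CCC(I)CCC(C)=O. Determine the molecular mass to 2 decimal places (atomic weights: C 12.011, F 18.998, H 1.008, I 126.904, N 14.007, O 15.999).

416.29 g/mol

First, the molecular formula is C16H27F2IO2 (counting implicit H from valence).
  C: 16 × 12.011 = 192.176
  F: 2 × 18.998 = 37.996
  H: 27 × 1.008 = 27.216
  I: 1 × 126.904 = 126.904
  O: 2 × 15.999 = 31.998
Sum: 16×12.011 + 2×18.998 + 27×1.008 + 1×126.904 + 2×15.999 = 416.290 → 416.29 g/mol.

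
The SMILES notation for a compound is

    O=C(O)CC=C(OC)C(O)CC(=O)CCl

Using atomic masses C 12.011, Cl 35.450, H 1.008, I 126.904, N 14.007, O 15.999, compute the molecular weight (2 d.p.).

First, the molecular formula is C9H13ClO5 (counting implicit H from valence).
  C: 9 × 12.011 = 108.099
  Cl: 1 × 35.450 = 35.450
  H: 13 × 1.008 = 13.104
  O: 5 × 15.999 = 79.995
Sum: 9×12.011 + 1×35.450 + 13×1.008 + 5×15.999 = 236.648 → 236.65 g/mol.

236.65 g/mol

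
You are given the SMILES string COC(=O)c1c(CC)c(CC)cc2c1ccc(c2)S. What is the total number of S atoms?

Scan the SMILES for S atoms (remember two-letter symbols like Cl and Br are single atoms).
Sulfur count: 1.

1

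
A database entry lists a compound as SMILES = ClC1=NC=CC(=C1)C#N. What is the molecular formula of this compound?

Walk through each heavy atom and fill implicit hydrogens from standard valence (C 4, N 3, O 2, S 2, halogen 1):
  atom 1: Cl (halogen, monovalent) → 0 H
  atom 2: C, bond orders sum to 4 (valence 4) → 0 H
  atom 3: N, bond orders sum to 3 (valence 3) → 0 H
  atom 4: C, bond orders sum to 3 (valence 4) → 1 H
  atom 5: C, bond orders sum to 3 (valence 4) → 1 H
  atom 6: C, bond orders sum to 4 (valence 4) → 0 H
  atom 7: C, bond orders sum to 3 (valence 4) → 1 H
  atom 8: C, bond orders sum to 4 (valence 4) → 0 H
  atom 9: N, bond orders sum to 3 (valence 3) → 0 H
Totals → C:6, H:3, Cl:1, N:2.
In Hill order: C6H3ClN2.

C6H3ClN2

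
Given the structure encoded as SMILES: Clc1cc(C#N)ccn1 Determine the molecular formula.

C6H3ClN2

Walk through each heavy atom and fill implicit hydrogens from standard valence (C 4, N 3, O 2, S 2, halogen 1); for lowercase aromatic atoms, an aromatic c carries 1 H when it has two neighbours and 0 H with three, and aromatic n carries 0 H:
  atom 1: Cl (halogen, monovalent) → 0 H
  atom 2: aromatic c, 3 neighbours → 0 H
  atom 3: aromatic c, 2 neighbours → 1 H
  atom 4: aromatic c, 3 neighbours → 0 H
  atom 5: C, bond orders sum to 4 (valence 4) → 0 H
  atom 6: N, bond orders sum to 3 (valence 3) → 0 H
  atom 7: aromatic c, 2 neighbours → 1 H
  atom 8: aromatic c, 2 neighbours → 1 H
  atom 9: aromatic n, 2 neighbours → 0 H
Totals → C:6, H:3, Cl:1, N:2.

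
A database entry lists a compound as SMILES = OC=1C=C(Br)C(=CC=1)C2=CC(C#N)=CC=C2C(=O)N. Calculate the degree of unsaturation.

11

Degree of unsaturation = (number of rings) + (number of π bonds).
Ring closures in the SMILES: 2.
π bonds: 7 double bonds (each 1 DoU), 1 triple bond (each 2 DoU) → 9 DoU from unsaturation.
Total DoU = 2 + 9 = 11.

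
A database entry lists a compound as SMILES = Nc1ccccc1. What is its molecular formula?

C6H7N

Walk through each heavy atom and fill implicit hydrogens from standard valence (C 4, N 3, O 2, S 2, halogen 1); for lowercase aromatic atoms, an aromatic c carries 1 H when it has two neighbours and 0 H with three, and aromatic n carries 0 H:
  atom 1: N, bond orders sum to 1 (valence 3) → 2 H
  atom 2: aromatic c, 3 neighbours → 0 H
  atom 3: aromatic c, 2 neighbours → 1 H
  atom 4: aromatic c, 2 neighbours → 1 H
  atom 5: aromatic c, 2 neighbours → 1 H
  atom 6: aromatic c, 2 neighbours → 1 H
  atom 7: aromatic c, 2 neighbours → 1 H
Totals → C:6, H:7, N:1.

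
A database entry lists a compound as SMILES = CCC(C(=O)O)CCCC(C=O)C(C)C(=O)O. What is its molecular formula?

C12H20O5

Walk through each heavy atom and fill implicit hydrogens from standard valence (C 4, N 3, O 2, S 2, halogen 1):
  atom 1: C, bond orders sum to 1 (valence 4) → 3 H
  atom 2: C, bond orders sum to 2 (valence 4) → 2 H
  atom 3: C, bond orders sum to 3 (valence 4) → 1 H
  atom 4: C, bond orders sum to 4 (valence 4) → 0 H
  atom 5: O, bond orders sum to 2 (valence 2) → 0 H
  atom 6: O, bond orders sum to 1 (valence 2) → 1 H
  atom 7: C, bond orders sum to 2 (valence 4) → 2 H
  atom 8: C, bond orders sum to 2 (valence 4) → 2 H
  atom 9: C, bond orders sum to 2 (valence 4) → 2 H
  atom 10: C, bond orders sum to 3 (valence 4) → 1 H
  atom 11: C, bond orders sum to 3 (valence 4) → 1 H
  atom 12: O, bond orders sum to 2 (valence 2) → 0 H
  atom 13: C, bond orders sum to 3 (valence 4) → 1 H
  atom 14: C, bond orders sum to 1 (valence 4) → 3 H
  atom 15: C, bond orders sum to 4 (valence 4) → 0 H
  atom 16: O, bond orders sum to 2 (valence 2) → 0 H
  atom 17: O, bond orders sum to 1 (valence 2) → 1 H
Totals → C:12, H:20, O:5.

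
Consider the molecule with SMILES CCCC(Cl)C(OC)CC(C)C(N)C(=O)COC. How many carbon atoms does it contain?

13

Count every carbon token in the SMILES (each C, including those in ring-closure positions and inside branches).
Carbon count: 13.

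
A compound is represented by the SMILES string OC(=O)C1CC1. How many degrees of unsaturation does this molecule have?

2

Molecular formula: C4H6O2.
DoU = (2C + 2 + N − H − X) / 2, where X is the halogen count and O/S are ignored.
    = (2·4 + 2 + 0 − 6 − 0) / 2 = 4 / 2 = 2.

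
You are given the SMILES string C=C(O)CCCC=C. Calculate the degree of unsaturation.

Molecular formula: C7H12O.
DoU = (2C + 2 + N − H − X) / 2, where X is the halogen count and O/S are ignored.
    = (2·7 + 2 + 0 − 12 − 0) / 2 = 4 / 2 = 2.

2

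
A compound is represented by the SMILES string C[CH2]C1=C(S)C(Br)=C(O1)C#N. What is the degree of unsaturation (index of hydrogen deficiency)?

Molecular formula: C7H6BrNOS.
DoU = (2C + 2 + N − H − X) / 2, where X is the halogen count and O/S are ignored.
    = (2·7 + 2 + 1 − 6 − 1) / 2 = 10 / 2 = 5.

5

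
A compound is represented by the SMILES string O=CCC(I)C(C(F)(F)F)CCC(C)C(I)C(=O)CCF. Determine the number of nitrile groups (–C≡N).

0

Scan the SMILES for the nitrile motif — none present.
Groups that are present: 1 aldehyde, 1 ketone.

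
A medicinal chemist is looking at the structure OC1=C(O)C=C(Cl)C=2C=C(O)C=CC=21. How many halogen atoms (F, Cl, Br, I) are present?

Halogen atoms appear at heavy-atom position 7 (1×Cl).
Other groups present: 3 hydroxyl.
Halogen count: 1.

1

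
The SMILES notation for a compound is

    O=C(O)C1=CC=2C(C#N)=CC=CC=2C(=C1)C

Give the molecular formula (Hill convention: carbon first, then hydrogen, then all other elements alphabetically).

Walk through each heavy atom and fill implicit hydrogens from standard valence (C 4, N 3, O 2, S 2, halogen 1):
  atom 1: O, bond orders sum to 2 (valence 2) → 0 H
  atom 2: C, bond orders sum to 4 (valence 4) → 0 H
  atom 3: O, bond orders sum to 1 (valence 2) → 1 H
  atom 4: C, bond orders sum to 4 (valence 4) → 0 H
  atom 5: C, bond orders sum to 3 (valence 4) → 1 H
  atom 6: C, bond orders sum to 4 (valence 4) → 0 H
  atom 7: C, bond orders sum to 4 (valence 4) → 0 H
  atom 8: C, bond orders sum to 4 (valence 4) → 0 H
  atom 9: N, bond orders sum to 3 (valence 3) → 0 H
  atom 10: C, bond orders sum to 3 (valence 4) → 1 H
  atom 11: C, bond orders sum to 3 (valence 4) → 1 H
  atom 12: C, bond orders sum to 3 (valence 4) → 1 H
  atom 13: C, bond orders sum to 4 (valence 4) → 0 H
  atom 14: C, bond orders sum to 4 (valence 4) → 0 H
  atom 15: C, bond orders sum to 3 (valence 4) → 1 H
  atom 16: C, bond orders sum to 1 (valence 4) → 3 H
Totals → C:13, H:9, N:1, O:2.

C13H9NO2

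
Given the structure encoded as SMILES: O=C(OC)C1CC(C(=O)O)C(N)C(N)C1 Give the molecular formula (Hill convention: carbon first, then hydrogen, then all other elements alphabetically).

Walk through each heavy atom and fill implicit hydrogens from standard valence (C 4, N 3, O 2, S 2, halogen 1):
  atom 1: O, bond orders sum to 2 (valence 2) → 0 H
  atom 2: C, bond orders sum to 4 (valence 4) → 0 H
  atom 3: O, bond orders sum to 2 (valence 2) → 0 H
  atom 4: C, bond orders sum to 1 (valence 4) → 3 H
  atom 5: C, bond orders sum to 3 (valence 4) → 1 H
  atom 6: C, bond orders sum to 2 (valence 4) → 2 H
  atom 7: C, bond orders sum to 3 (valence 4) → 1 H
  atom 8: C, bond orders sum to 4 (valence 4) → 0 H
  atom 9: O, bond orders sum to 2 (valence 2) → 0 H
  atom 10: O, bond orders sum to 1 (valence 2) → 1 H
  atom 11: C, bond orders sum to 3 (valence 4) → 1 H
  atom 12: N, bond orders sum to 1 (valence 3) → 2 H
  atom 13: C, bond orders sum to 3 (valence 4) → 1 H
  atom 14: N, bond orders sum to 1 (valence 3) → 2 H
  atom 15: C, bond orders sum to 2 (valence 4) → 2 H
Totals → C:9, H:16, N:2, O:4.
In Hill order: C9H16N2O4.

C9H16N2O4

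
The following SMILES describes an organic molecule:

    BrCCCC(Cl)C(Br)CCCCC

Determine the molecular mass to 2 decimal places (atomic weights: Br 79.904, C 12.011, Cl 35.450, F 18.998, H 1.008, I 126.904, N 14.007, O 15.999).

First, the molecular formula is C10H19Br2Cl (counting implicit H from valence).
  Br: 2 × 79.904 = 159.808
  C: 10 × 12.011 = 120.110
  Cl: 1 × 35.450 = 35.450
  H: 19 × 1.008 = 19.152
Sum: 2×79.904 + 10×12.011 + 1×35.450 + 19×1.008 = 334.520 → 334.52 g/mol.

334.52 g/mol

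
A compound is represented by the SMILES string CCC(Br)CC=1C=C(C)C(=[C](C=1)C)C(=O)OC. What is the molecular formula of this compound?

C14H19BrO2

Walk through each heavy atom and fill implicit hydrogens from standard valence (C 4, N 3, O 2, S 2, halogen 1):
  atom 1: C, bond orders sum to 1 (valence 4) → 3 H
  atom 2: C, bond orders sum to 2 (valence 4) → 2 H
  atom 3: C, bond orders sum to 3 (valence 4) → 1 H
  atom 4: Br (halogen, monovalent) → 0 H
  atom 5: C, bond orders sum to 2 (valence 4) → 2 H
  atom 6: C, bond orders sum to 4 (valence 4) → 0 H
  atom 7: C, bond orders sum to 3 (valence 4) → 1 H
  atom 8: C, bond orders sum to 4 (valence 4) → 0 H
  atom 9: C, bond orders sum to 1 (valence 4) → 3 H
  atom 10: C, bond orders sum to 4 (valence 4) → 0 H
  atom 11: C with explicit H count 0
  atom 12: C, bond orders sum to 3 (valence 4) → 1 H
  atom 13: C, bond orders sum to 1 (valence 4) → 3 H
  atom 14: C, bond orders sum to 4 (valence 4) → 0 H
  atom 15: O, bond orders sum to 2 (valence 2) → 0 H
  atom 16: O, bond orders sum to 2 (valence 2) → 0 H
  atom 17: C, bond orders sum to 1 (valence 4) → 3 H
Totals → C:14, H:19, Br:1, O:2.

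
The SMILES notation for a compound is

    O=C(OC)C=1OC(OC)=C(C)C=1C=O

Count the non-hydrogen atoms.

Every atom symbol written in the SMILES (organic subset) is one heavy atom; implicit H are not written.
Heavy atoms by element → C:9, O:5.
Total: 14.

14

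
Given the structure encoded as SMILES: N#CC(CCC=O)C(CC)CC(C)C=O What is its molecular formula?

C12H19NO2

Walk through each heavy atom and fill implicit hydrogens from standard valence (C 4, N 3, O 2, S 2, halogen 1):
  atom 1: N, bond orders sum to 3 (valence 3) → 0 H
  atom 2: C, bond orders sum to 4 (valence 4) → 0 H
  atom 3: C, bond orders sum to 3 (valence 4) → 1 H
  atom 4: C, bond orders sum to 2 (valence 4) → 2 H
  atom 5: C, bond orders sum to 2 (valence 4) → 2 H
  atom 6: C, bond orders sum to 3 (valence 4) → 1 H
  atom 7: O, bond orders sum to 2 (valence 2) → 0 H
  atom 8: C, bond orders sum to 3 (valence 4) → 1 H
  atom 9: C, bond orders sum to 2 (valence 4) → 2 H
  atom 10: C, bond orders sum to 1 (valence 4) → 3 H
  atom 11: C, bond orders sum to 2 (valence 4) → 2 H
  atom 12: C, bond orders sum to 3 (valence 4) → 1 H
  atom 13: C, bond orders sum to 1 (valence 4) → 3 H
  atom 14: C, bond orders sum to 3 (valence 4) → 1 H
  atom 15: O, bond orders sum to 2 (valence 2) → 0 H
Totals → C:12, H:19, N:1, O:2.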